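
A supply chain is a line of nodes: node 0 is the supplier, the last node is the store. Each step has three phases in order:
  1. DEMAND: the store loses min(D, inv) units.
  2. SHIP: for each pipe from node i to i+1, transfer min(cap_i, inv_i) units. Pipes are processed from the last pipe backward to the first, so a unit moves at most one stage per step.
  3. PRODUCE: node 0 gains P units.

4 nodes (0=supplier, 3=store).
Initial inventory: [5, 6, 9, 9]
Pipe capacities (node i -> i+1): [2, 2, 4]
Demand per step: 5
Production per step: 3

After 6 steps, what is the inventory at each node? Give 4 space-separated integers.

Step 1: demand=5,sold=5 ship[2->3]=4 ship[1->2]=2 ship[0->1]=2 prod=3 -> inv=[6 6 7 8]
Step 2: demand=5,sold=5 ship[2->3]=4 ship[1->2]=2 ship[0->1]=2 prod=3 -> inv=[7 6 5 7]
Step 3: demand=5,sold=5 ship[2->3]=4 ship[1->2]=2 ship[0->1]=2 prod=3 -> inv=[8 6 3 6]
Step 4: demand=5,sold=5 ship[2->3]=3 ship[1->2]=2 ship[0->1]=2 prod=3 -> inv=[9 6 2 4]
Step 5: demand=5,sold=4 ship[2->3]=2 ship[1->2]=2 ship[0->1]=2 prod=3 -> inv=[10 6 2 2]
Step 6: demand=5,sold=2 ship[2->3]=2 ship[1->2]=2 ship[0->1]=2 prod=3 -> inv=[11 6 2 2]

11 6 2 2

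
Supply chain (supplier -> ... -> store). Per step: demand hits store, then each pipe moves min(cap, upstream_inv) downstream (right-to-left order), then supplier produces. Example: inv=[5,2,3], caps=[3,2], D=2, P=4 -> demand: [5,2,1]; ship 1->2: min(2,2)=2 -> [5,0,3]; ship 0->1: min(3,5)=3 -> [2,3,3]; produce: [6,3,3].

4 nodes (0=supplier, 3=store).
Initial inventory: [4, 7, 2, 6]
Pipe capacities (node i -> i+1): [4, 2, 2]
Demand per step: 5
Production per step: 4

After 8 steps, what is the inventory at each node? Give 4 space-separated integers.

Step 1: demand=5,sold=5 ship[2->3]=2 ship[1->2]=2 ship[0->1]=4 prod=4 -> inv=[4 9 2 3]
Step 2: demand=5,sold=3 ship[2->3]=2 ship[1->2]=2 ship[0->1]=4 prod=4 -> inv=[4 11 2 2]
Step 3: demand=5,sold=2 ship[2->3]=2 ship[1->2]=2 ship[0->1]=4 prod=4 -> inv=[4 13 2 2]
Step 4: demand=5,sold=2 ship[2->3]=2 ship[1->2]=2 ship[0->1]=4 prod=4 -> inv=[4 15 2 2]
Step 5: demand=5,sold=2 ship[2->3]=2 ship[1->2]=2 ship[0->1]=4 prod=4 -> inv=[4 17 2 2]
Step 6: demand=5,sold=2 ship[2->3]=2 ship[1->2]=2 ship[0->1]=4 prod=4 -> inv=[4 19 2 2]
Step 7: demand=5,sold=2 ship[2->3]=2 ship[1->2]=2 ship[0->1]=4 prod=4 -> inv=[4 21 2 2]
Step 8: demand=5,sold=2 ship[2->3]=2 ship[1->2]=2 ship[0->1]=4 prod=4 -> inv=[4 23 2 2]

4 23 2 2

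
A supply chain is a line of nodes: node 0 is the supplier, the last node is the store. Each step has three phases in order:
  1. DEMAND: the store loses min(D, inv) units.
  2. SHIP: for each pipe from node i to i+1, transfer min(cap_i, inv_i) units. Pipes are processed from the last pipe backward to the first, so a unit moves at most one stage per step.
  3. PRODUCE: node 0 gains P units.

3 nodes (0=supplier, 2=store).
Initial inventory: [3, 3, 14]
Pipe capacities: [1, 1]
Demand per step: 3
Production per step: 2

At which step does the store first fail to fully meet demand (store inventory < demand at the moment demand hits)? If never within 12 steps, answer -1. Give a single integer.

Step 1: demand=3,sold=3 ship[1->2]=1 ship[0->1]=1 prod=2 -> [4 3 12]
Step 2: demand=3,sold=3 ship[1->2]=1 ship[0->1]=1 prod=2 -> [5 3 10]
Step 3: demand=3,sold=3 ship[1->2]=1 ship[0->1]=1 prod=2 -> [6 3 8]
Step 4: demand=3,sold=3 ship[1->2]=1 ship[0->1]=1 prod=2 -> [7 3 6]
Step 5: demand=3,sold=3 ship[1->2]=1 ship[0->1]=1 prod=2 -> [8 3 4]
Step 6: demand=3,sold=3 ship[1->2]=1 ship[0->1]=1 prod=2 -> [9 3 2]
Step 7: demand=3,sold=2 ship[1->2]=1 ship[0->1]=1 prod=2 -> [10 3 1]
Step 8: demand=3,sold=1 ship[1->2]=1 ship[0->1]=1 prod=2 -> [11 3 1]
Step 9: demand=3,sold=1 ship[1->2]=1 ship[0->1]=1 prod=2 -> [12 3 1]
Step 10: demand=3,sold=1 ship[1->2]=1 ship[0->1]=1 prod=2 -> [13 3 1]
Step 11: demand=3,sold=1 ship[1->2]=1 ship[0->1]=1 prod=2 -> [14 3 1]
Step 12: demand=3,sold=1 ship[1->2]=1 ship[0->1]=1 prod=2 -> [15 3 1]
First stockout at step 7

7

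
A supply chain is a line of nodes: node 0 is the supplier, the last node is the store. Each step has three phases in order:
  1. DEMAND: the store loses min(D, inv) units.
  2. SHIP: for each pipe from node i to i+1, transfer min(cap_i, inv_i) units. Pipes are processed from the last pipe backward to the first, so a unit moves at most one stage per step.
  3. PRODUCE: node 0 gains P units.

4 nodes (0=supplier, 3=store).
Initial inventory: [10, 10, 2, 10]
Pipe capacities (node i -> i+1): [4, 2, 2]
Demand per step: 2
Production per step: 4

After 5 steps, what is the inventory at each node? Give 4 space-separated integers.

Step 1: demand=2,sold=2 ship[2->3]=2 ship[1->2]=2 ship[0->1]=4 prod=4 -> inv=[10 12 2 10]
Step 2: demand=2,sold=2 ship[2->3]=2 ship[1->2]=2 ship[0->1]=4 prod=4 -> inv=[10 14 2 10]
Step 3: demand=2,sold=2 ship[2->3]=2 ship[1->2]=2 ship[0->1]=4 prod=4 -> inv=[10 16 2 10]
Step 4: demand=2,sold=2 ship[2->3]=2 ship[1->2]=2 ship[0->1]=4 prod=4 -> inv=[10 18 2 10]
Step 5: demand=2,sold=2 ship[2->3]=2 ship[1->2]=2 ship[0->1]=4 prod=4 -> inv=[10 20 2 10]

10 20 2 10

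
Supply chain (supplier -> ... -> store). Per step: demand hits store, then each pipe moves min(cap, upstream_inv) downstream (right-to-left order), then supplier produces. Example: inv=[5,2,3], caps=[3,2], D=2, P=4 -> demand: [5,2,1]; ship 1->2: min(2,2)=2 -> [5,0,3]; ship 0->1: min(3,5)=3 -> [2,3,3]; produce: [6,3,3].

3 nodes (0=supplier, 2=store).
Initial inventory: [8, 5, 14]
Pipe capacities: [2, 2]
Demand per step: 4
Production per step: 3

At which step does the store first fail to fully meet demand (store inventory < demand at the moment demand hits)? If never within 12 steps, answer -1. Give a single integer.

Step 1: demand=4,sold=4 ship[1->2]=2 ship[0->1]=2 prod=3 -> [9 5 12]
Step 2: demand=4,sold=4 ship[1->2]=2 ship[0->1]=2 prod=3 -> [10 5 10]
Step 3: demand=4,sold=4 ship[1->2]=2 ship[0->1]=2 prod=3 -> [11 5 8]
Step 4: demand=4,sold=4 ship[1->2]=2 ship[0->1]=2 prod=3 -> [12 5 6]
Step 5: demand=4,sold=4 ship[1->2]=2 ship[0->1]=2 prod=3 -> [13 5 4]
Step 6: demand=4,sold=4 ship[1->2]=2 ship[0->1]=2 prod=3 -> [14 5 2]
Step 7: demand=4,sold=2 ship[1->2]=2 ship[0->1]=2 prod=3 -> [15 5 2]
Step 8: demand=4,sold=2 ship[1->2]=2 ship[0->1]=2 prod=3 -> [16 5 2]
Step 9: demand=4,sold=2 ship[1->2]=2 ship[0->1]=2 prod=3 -> [17 5 2]
Step 10: demand=4,sold=2 ship[1->2]=2 ship[0->1]=2 prod=3 -> [18 5 2]
Step 11: demand=4,sold=2 ship[1->2]=2 ship[0->1]=2 prod=3 -> [19 5 2]
Step 12: demand=4,sold=2 ship[1->2]=2 ship[0->1]=2 prod=3 -> [20 5 2]
First stockout at step 7

7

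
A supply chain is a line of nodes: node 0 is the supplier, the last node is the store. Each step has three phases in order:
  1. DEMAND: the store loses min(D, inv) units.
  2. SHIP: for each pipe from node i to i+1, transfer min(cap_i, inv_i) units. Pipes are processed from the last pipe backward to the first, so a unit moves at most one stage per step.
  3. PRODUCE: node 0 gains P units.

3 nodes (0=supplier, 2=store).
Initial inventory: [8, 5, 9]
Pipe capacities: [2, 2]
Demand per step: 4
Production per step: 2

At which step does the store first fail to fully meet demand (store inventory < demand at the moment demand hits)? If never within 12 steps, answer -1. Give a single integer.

Step 1: demand=4,sold=4 ship[1->2]=2 ship[0->1]=2 prod=2 -> [8 5 7]
Step 2: demand=4,sold=4 ship[1->2]=2 ship[0->1]=2 prod=2 -> [8 5 5]
Step 3: demand=4,sold=4 ship[1->2]=2 ship[0->1]=2 prod=2 -> [8 5 3]
Step 4: demand=4,sold=3 ship[1->2]=2 ship[0->1]=2 prod=2 -> [8 5 2]
Step 5: demand=4,sold=2 ship[1->2]=2 ship[0->1]=2 prod=2 -> [8 5 2]
Step 6: demand=4,sold=2 ship[1->2]=2 ship[0->1]=2 prod=2 -> [8 5 2]
Step 7: demand=4,sold=2 ship[1->2]=2 ship[0->1]=2 prod=2 -> [8 5 2]
Step 8: demand=4,sold=2 ship[1->2]=2 ship[0->1]=2 prod=2 -> [8 5 2]
Step 9: demand=4,sold=2 ship[1->2]=2 ship[0->1]=2 prod=2 -> [8 5 2]
Step 10: demand=4,sold=2 ship[1->2]=2 ship[0->1]=2 prod=2 -> [8 5 2]
Step 11: demand=4,sold=2 ship[1->2]=2 ship[0->1]=2 prod=2 -> [8 5 2]
Step 12: demand=4,sold=2 ship[1->2]=2 ship[0->1]=2 prod=2 -> [8 5 2]
First stockout at step 4

4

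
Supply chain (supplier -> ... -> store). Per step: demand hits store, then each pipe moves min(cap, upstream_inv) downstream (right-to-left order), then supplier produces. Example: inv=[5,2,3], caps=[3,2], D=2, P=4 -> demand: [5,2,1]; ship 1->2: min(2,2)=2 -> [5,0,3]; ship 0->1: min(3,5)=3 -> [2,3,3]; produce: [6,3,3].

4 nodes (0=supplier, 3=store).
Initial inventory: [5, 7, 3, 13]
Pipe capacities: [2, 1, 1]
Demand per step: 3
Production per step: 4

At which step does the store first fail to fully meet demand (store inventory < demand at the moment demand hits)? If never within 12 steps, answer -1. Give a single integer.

Step 1: demand=3,sold=3 ship[2->3]=1 ship[1->2]=1 ship[0->1]=2 prod=4 -> [7 8 3 11]
Step 2: demand=3,sold=3 ship[2->3]=1 ship[1->2]=1 ship[0->1]=2 prod=4 -> [9 9 3 9]
Step 3: demand=3,sold=3 ship[2->3]=1 ship[1->2]=1 ship[0->1]=2 prod=4 -> [11 10 3 7]
Step 4: demand=3,sold=3 ship[2->3]=1 ship[1->2]=1 ship[0->1]=2 prod=4 -> [13 11 3 5]
Step 5: demand=3,sold=3 ship[2->3]=1 ship[1->2]=1 ship[0->1]=2 prod=4 -> [15 12 3 3]
Step 6: demand=3,sold=3 ship[2->3]=1 ship[1->2]=1 ship[0->1]=2 prod=4 -> [17 13 3 1]
Step 7: demand=3,sold=1 ship[2->3]=1 ship[1->2]=1 ship[0->1]=2 prod=4 -> [19 14 3 1]
Step 8: demand=3,sold=1 ship[2->3]=1 ship[1->2]=1 ship[0->1]=2 prod=4 -> [21 15 3 1]
Step 9: demand=3,sold=1 ship[2->3]=1 ship[1->2]=1 ship[0->1]=2 prod=4 -> [23 16 3 1]
Step 10: demand=3,sold=1 ship[2->3]=1 ship[1->2]=1 ship[0->1]=2 prod=4 -> [25 17 3 1]
Step 11: demand=3,sold=1 ship[2->3]=1 ship[1->2]=1 ship[0->1]=2 prod=4 -> [27 18 3 1]
Step 12: demand=3,sold=1 ship[2->3]=1 ship[1->2]=1 ship[0->1]=2 prod=4 -> [29 19 3 1]
First stockout at step 7

7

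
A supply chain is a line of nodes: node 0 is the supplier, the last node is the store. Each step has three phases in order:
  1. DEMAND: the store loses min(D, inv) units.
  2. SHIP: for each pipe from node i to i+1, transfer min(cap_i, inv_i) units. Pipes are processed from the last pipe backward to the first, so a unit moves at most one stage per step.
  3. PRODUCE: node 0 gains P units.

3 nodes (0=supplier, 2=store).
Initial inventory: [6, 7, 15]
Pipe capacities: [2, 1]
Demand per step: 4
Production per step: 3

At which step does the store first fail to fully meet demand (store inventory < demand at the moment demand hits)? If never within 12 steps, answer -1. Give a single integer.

Step 1: demand=4,sold=4 ship[1->2]=1 ship[0->1]=2 prod=3 -> [7 8 12]
Step 2: demand=4,sold=4 ship[1->2]=1 ship[0->1]=2 prod=3 -> [8 9 9]
Step 3: demand=4,sold=4 ship[1->2]=1 ship[0->1]=2 prod=3 -> [9 10 6]
Step 4: demand=4,sold=4 ship[1->2]=1 ship[0->1]=2 prod=3 -> [10 11 3]
Step 5: demand=4,sold=3 ship[1->2]=1 ship[0->1]=2 prod=3 -> [11 12 1]
Step 6: demand=4,sold=1 ship[1->2]=1 ship[0->1]=2 prod=3 -> [12 13 1]
Step 7: demand=4,sold=1 ship[1->2]=1 ship[0->1]=2 prod=3 -> [13 14 1]
Step 8: demand=4,sold=1 ship[1->2]=1 ship[0->1]=2 prod=3 -> [14 15 1]
Step 9: demand=4,sold=1 ship[1->2]=1 ship[0->1]=2 prod=3 -> [15 16 1]
Step 10: demand=4,sold=1 ship[1->2]=1 ship[0->1]=2 prod=3 -> [16 17 1]
Step 11: demand=4,sold=1 ship[1->2]=1 ship[0->1]=2 prod=3 -> [17 18 1]
Step 12: demand=4,sold=1 ship[1->2]=1 ship[0->1]=2 prod=3 -> [18 19 1]
First stockout at step 5

5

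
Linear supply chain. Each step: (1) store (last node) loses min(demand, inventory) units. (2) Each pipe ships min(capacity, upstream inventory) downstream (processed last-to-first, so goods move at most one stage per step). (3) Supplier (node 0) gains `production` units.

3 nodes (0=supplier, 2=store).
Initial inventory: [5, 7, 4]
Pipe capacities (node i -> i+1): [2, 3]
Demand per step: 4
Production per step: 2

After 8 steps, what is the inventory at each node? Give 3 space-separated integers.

Step 1: demand=4,sold=4 ship[1->2]=3 ship[0->1]=2 prod=2 -> inv=[5 6 3]
Step 2: demand=4,sold=3 ship[1->2]=3 ship[0->1]=2 prod=2 -> inv=[5 5 3]
Step 3: demand=4,sold=3 ship[1->2]=3 ship[0->1]=2 prod=2 -> inv=[5 4 3]
Step 4: demand=4,sold=3 ship[1->2]=3 ship[0->1]=2 prod=2 -> inv=[5 3 3]
Step 5: demand=4,sold=3 ship[1->2]=3 ship[0->1]=2 prod=2 -> inv=[5 2 3]
Step 6: demand=4,sold=3 ship[1->2]=2 ship[0->1]=2 prod=2 -> inv=[5 2 2]
Step 7: demand=4,sold=2 ship[1->2]=2 ship[0->1]=2 prod=2 -> inv=[5 2 2]
Step 8: demand=4,sold=2 ship[1->2]=2 ship[0->1]=2 prod=2 -> inv=[5 2 2]

5 2 2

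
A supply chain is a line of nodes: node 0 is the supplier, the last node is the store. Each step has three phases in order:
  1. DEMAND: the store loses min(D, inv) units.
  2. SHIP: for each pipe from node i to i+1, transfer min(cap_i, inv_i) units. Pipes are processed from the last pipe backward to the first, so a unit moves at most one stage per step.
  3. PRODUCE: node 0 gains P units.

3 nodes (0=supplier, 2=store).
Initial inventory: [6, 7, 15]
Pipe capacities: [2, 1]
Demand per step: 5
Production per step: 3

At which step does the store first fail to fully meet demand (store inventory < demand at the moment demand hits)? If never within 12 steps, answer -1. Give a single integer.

Step 1: demand=5,sold=5 ship[1->2]=1 ship[0->1]=2 prod=3 -> [7 8 11]
Step 2: demand=5,sold=5 ship[1->2]=1 ship[0->1]=2 prod=3 -> [8 9 7]
Step 3: demand=5,sold=5 ship[1->2]=1 ship[0->1]=2 prod=3 -> [9 10 3]
Step 4: demand=5,sold=3 ship[1->2]=1 ship[0->1]=2 prod=3 -> [10 11 1]
Step 5: demand=5,sold=1 ship[1->2]=1 ship[0->1]=2 prod=3 -> [11 12 1]
Step 6: demand=5,sold=1 ship[1->2]=1 ship[0->1]=2 prod=3 -> [12 13 1]
Step 7: demand=5,sold=1 ship[1->2]=1 ship[0->1]=2 prod=3 -> [13 14 1]
Step 8: demand=5,sold=1 ship[1->2]=1 ship[0->1]=2 prod=3 -> [14 15 1]
Step 9: demand=5,sold=1 ship[1->2]=1 ship[0->1]=2 prod=3 -> [15 16 1]
Step 10: demand=5,sold=1 ship[1->2]=1 ship[0->1]=2 prod=3 -> [16 17 1]
Step 11: demand=5,sold=1 ship[1->2]=1 ship[0->1]=2 prod=3 -> [17 18 1]
Step 12: demand=5,sold=1 ship[1->2]=1 ship[0->1]=2 prod=3 -> [18 19 1]
First stockout at step 4

4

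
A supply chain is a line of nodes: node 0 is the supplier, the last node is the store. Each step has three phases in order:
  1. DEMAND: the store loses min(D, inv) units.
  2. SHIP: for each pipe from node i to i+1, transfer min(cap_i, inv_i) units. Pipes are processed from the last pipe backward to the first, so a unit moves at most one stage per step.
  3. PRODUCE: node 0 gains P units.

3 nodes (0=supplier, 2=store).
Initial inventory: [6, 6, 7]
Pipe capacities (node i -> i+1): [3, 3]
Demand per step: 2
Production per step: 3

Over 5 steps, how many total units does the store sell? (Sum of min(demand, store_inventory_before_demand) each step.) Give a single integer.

Step 1: sold=2 (running total=2) -> [6 6 8]
Step 2: sold=2 (running total=4) -> [6 6 9]
Step 3: sold=2 (running total=6) -> [6 6 10]
Step 4: sold=2 (running total=8) -> [6 6 11]
Step 5: sold=2 (running total=10) -> [6 6 12]

Answer: 10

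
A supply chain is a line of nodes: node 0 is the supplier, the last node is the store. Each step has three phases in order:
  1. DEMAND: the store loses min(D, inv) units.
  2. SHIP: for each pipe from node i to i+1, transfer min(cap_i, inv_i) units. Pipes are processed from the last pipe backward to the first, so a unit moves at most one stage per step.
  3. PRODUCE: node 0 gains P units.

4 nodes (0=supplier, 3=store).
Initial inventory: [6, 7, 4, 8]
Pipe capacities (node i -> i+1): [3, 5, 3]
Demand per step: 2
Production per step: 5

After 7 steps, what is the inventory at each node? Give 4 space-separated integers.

Step 1: demand=2,sold=2 ship[2->3]=3 ship[1->2]=5 ship[0->1]=3 prod=5 -> inv=[8 5 6 9]
Step 2: demand=2,sold=2 ship[2->3]=3 ship[1->2]=5 ship[0->1]=3 prod=5 -> inv=[10 3 8 10]
Step 3: demand=2,sold=2 ship[2->3]=3 ship[1->2]=3 ship[0->1]=3 prod=5 -> inv=[12 3 8 11]
Step 4: demand=2,sold=2 ship[2->3]=3 ship[1->2]=3 ship[0->1]=3 prod=5 -> inv=[14 3 8 12]
Step 5: demand=2,sold=2 ship[2->3]=3 ship[1->2]=3 ship[0->1]=3 prod=5 -> inv=[16 3 8 13]
Step 6: demand=2,sold=2 ship[2->3]=3 ship[1->2]=3 ship[0->1]=3 prod=5 -> inv=[18 3 8 14]
Step 7: demand=2,sold=2 ship[2->3]=3 ship[1->2]=3 ship[0->1]=3 prod=5 -> inv=[20 3 8 15]

20 3 8 15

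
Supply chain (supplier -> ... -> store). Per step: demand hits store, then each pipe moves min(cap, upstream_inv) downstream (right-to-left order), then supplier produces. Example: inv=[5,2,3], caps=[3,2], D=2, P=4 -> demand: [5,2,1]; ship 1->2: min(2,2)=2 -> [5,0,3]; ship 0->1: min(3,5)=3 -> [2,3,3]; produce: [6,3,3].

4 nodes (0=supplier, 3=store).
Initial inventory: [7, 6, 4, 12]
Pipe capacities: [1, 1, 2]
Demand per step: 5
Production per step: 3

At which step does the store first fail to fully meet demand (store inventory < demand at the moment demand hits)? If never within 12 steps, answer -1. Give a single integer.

Step 1: demand=5,sold=5 ship[2->3]=2 ship[1->2]=1 ship[0->1]=1 prod=3 -> [9 6 3 9]
Step 2: demand=5,sold=5 ship[2->3]=2 ship[1->2]=1 ship[0->1]=1 prod=3 -> [11 6 2 6]
Step 3: demand=5,sold=5 ship[2->3]=2 ship[1->2]=1 ship[0->1]=1 prod=3 -> [13 6 1 3]
Step 4: demand=5,sold=3 ship[2->3]=1 ship[1->2]=1 ship[0->1]=1 prod=3 -> [15 6 1 1]
Step 5: demand=5,sold=1 ship[2->3]=1 ship[1->2]=1 ship[0->1]=1 prod=3 -> [17 6 1 1]
Step 6: demand=5,sold=1 ship[2->3]=1 ship[1->2]=1 ship[0->1]=1 prod=3 -> [19 6 1 1]
Step 7: demand=5,sold=1 ship[2->3]=1 ship[1->2]=1 ship[0->1]=1 prod=3 -> [21 6 1 1]
Step 8: demand=5,sold=1 ship[2->3]=1 ship[1->2]=1 ship[0->1]=1 prod=3 -> [23 6 1 1]
Step 9: demand=5,sold=1 ship[2->3]=1 ship[1->2]=1 ship[0->1]=1 prod=3 -> [25 6 1 1]
Step 10: demand=5,sold=1 ship[2->3]=1 ship[1->2]=1 ship[0->1]=1 prod=3 -> [27 6 1 1]
Step 11: demand=5,sold=1 ship[2->3]=1 ship[1->2]=1 ship[0->1]=1 prod=3 -> [29 6 1 1]
Step 12: demand=5,sold=1 ship[2->3]=1 ship[1->2]=1 ship[0->1]=1 prod=3 -> [31 6 1 1]
First stockout at step 4

4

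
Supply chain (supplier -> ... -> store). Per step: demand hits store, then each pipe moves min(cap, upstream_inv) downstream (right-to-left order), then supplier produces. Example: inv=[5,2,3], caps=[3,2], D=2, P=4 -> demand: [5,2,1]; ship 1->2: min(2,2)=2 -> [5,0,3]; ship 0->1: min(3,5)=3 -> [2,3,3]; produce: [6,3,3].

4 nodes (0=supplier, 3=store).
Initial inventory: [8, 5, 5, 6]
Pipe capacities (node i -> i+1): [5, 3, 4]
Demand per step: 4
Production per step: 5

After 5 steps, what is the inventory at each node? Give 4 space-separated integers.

Step 1: demand=4,sold=4 ship[2->3]=4 ship[1->2]=3 ship[0->1]=5 prod=5 -> inv=[8 7 4 6]
Step 2: demand=4,sold=4 ship[2->3]=4 ship[1->2]=3 ship[0->1]=5 prod=5 -> inv=[8 9 3 6]
Step 3: demand=4,sold=4 ship[2->3]=3 ship[1->2]=3 ship[0->1]=5 prod=5 -> inv=[8 11 3 5]
Step 4: demand=4,sold=4 ship[2->3]=3 ship[1->2]=3 ship[0->1]=5 prod=5 -> inv=[8 13 3 4]
Step 5: demand=4,sold=4 ship[2->3]=3 ship[1->2]=3 ship[0->1]=5 prod=5 -> inv=[8 15 3 3]

8 15 3 3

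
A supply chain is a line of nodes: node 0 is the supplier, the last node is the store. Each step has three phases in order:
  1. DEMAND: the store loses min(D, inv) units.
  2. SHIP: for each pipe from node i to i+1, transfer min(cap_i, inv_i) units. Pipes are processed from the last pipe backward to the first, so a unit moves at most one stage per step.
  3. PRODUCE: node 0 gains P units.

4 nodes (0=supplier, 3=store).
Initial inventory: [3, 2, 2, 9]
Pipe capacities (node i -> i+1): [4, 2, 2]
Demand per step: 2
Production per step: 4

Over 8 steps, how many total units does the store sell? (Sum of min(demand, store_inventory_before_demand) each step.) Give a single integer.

Answer: 16

Derivation:
Step 1: sold=2 (running total=2) -> [4 3 2 9]
Step 2: sold=2 (running total=4) -> [4 5 2 9]
Step 3: sold=2 (running total=6) -> [4 7 2 9]
Step 4: sold=2 (running total=8) -> [4 9 2 9]
Step 5: sold=2 (running total=10) -> [4 11 2 9]
Step 6: sold=2 (running total=12) -> [4 13 2 9]
Step 7: sold=2 (running total=14) -> [4 15 2 9]
Step 8: sold=2 (running total=16) -> [4 17 2 9]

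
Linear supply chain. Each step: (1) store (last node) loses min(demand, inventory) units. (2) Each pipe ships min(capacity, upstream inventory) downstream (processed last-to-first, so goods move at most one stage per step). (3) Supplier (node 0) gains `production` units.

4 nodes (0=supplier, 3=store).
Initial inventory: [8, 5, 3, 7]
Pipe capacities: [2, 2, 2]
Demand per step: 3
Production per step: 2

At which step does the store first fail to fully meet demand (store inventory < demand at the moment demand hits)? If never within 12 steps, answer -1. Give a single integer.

Step 1: demand=3,sold=3 ship[2->3]=2 ship[1->2]=2 ship[0->1]=2 prod=2 -> [8 5 3 6]
Step 2: demand=3,sold=3 ship[2->3]=2 ship[1->2]=2 ship[0->1]=2 prod=2 -> [8 5 3 5]
Step 3: demand=3,sold=3 ship[2->3]=2 ship[1->2]=2 ship[0->1]=2 prod=2 -> [8 5 3 4]
Step 4: demand=3,sold=3 ship[2->3]=2 ship[1->2]=2 ship[0->1]=2 prod=2 -> [8 5 3 3]
Step 5: demand=3,sold=3 ship[2->3]=2 ship[1->2]=2 ship[0->1]=2 prod=2 -> [8 5 3 2]
Step 6: demand=3,sold=2 ship[2->3]=2 ship[1->2]=2 ship[0->1]=2 prod=2 -> [8 5 3 2]
Step 7: demand=3,sold=2 ship[2->3]=2 ship[1->2]=2 ship[0->1]=2 prod=2 -> [8 5 3 2]
Step 8: demand=3,sold=2 ship[2->3]=2 ship[1->2]=2 ship[0->1]=2 prod=2 -> [8 5 3 2]
Step 9: demand=3,sold=2 ship[2->3]=2 ship[1->2]=2 ship[0->1]=2 prod=2 -> [8 5 3 2]
Step 10: demand=3,sold=2 ship[2->3]=2 ship[1->2]=2 ship[0->1]=2 prod=2 -> [8 5 3 2]
Step 11: demand=3,sold=2 ship[2->3]=2 ship[1->2]=2 ship[0->1]=2 prod=2 -> [8 5 3 2]
Step 12: demand=3,sold=2 ship[2->3]=2 ship[1->2]=2 ship[0->1]=2 prod=2 -> [8 5 3 2]
First stockout at step 6

6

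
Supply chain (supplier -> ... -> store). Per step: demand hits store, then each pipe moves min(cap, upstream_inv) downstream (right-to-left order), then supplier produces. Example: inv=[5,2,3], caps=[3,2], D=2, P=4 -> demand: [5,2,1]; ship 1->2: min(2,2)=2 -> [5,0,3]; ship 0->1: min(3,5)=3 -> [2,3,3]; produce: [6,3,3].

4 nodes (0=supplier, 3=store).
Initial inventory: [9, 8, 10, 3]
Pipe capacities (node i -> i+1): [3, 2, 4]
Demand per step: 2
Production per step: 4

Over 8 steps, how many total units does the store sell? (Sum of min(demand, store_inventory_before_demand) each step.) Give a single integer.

Answer: 16

Derivation:
Step 1: sold=2 (running total=2) -> [10 9 8 5]
Step 2: sold=2 (running total=4) -> [11 10 6 7]
Step 3: sold=2 (running total=6) -> [12 11 4 9]
Step 4: sold=2 (running total=8) -> [13 12 2 11]
Step 5: sold=2 (running total=10) -> [14 13 2 11]
Step 6: sold=2 (running total=12) -> [15 14 2 11]
Step 7: sold=2 (running total=14) -> [16 15 2 11]
Step 8: sold=2 (running total=16) -> [17 16 2 11]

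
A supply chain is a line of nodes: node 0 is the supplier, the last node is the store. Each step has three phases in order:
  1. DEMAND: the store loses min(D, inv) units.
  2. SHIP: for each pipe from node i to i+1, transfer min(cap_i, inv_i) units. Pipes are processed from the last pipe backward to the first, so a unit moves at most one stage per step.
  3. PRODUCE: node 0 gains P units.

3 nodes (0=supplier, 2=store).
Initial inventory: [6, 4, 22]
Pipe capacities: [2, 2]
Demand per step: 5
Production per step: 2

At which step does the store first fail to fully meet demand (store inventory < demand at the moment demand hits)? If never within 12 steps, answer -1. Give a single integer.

Step 1: demand=5,sold=5 ship[1->2]=2 ship[0->1]=2 prod=2 -> [6 4 19]
Step 2: demand=5,sold=5 ship[1->2]=2 ship[0->1]=2 prod=2 -> [6 4 16]
Step 3: demand=5,sold=5 ship[1->2]=2 ship[0->1]=2 prod=2 -> [6 4 13]
Step 4: demand=5,sold=5 ship[1->2]=2 ship[0->1]=2 prod=2 -> [6 4 10]
Step 5: demand=5,sold=5 ship[1->2]=2 ship[0->1]=2 prod=2 -> [6 4 7]
Step 6: demand=5,sold=5 ship[1->2]=2 ship[0->1]=2 prod=2 -> [6 4 4]
Step 7: demand=5,sold=4 ship[1->2]=2 ship[0->1]=2 prod=2 -> [6 4 2]
Step 8: demand=5,sold=2 ship[1->2]=2 ship[0->1]=2 prod=2 -> [6 4 2]
Step 9: demand=5,sold=2 ship[1->2]=2 ship[0->1]=2 prod=2 -> [6 4 2]
Step 10: demand=5,sold=2 ship[1->2]=2 ship[0->1]=2 prod=2 -> [6 4 2]
Step 11: demand=5,sold=2 ship[1->2]=2 ship[0->1]=2 prod=2 -> [6 4 2]
Step 12: demand=5,sold=2 ship[1->2]=2 ship[0->1]=2 prod=2 -> [6 4 2]
First stockout at step 7

7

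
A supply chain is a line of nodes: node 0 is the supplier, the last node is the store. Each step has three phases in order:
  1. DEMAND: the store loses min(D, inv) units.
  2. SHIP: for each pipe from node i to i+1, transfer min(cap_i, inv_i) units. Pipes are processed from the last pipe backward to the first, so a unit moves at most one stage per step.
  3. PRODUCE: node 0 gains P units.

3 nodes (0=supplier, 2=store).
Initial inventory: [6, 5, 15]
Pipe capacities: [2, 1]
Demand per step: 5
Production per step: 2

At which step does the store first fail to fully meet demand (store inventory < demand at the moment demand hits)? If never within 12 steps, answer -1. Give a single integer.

Step 1: demand=5,sold=5 ship[1->2]=1 ship[0->1]=2 prod=2 -> [6 6 11]
Step 2: demand=5,sold=5 ship[1->2]=1 ship[0->1]=2 prod=2 -> [6 7 7]
Step 3: demand=5,sold=5 ship[1->2]=1 ship[0->1]=2 prod=2 -> [6 8 3]
Step 4: demand=5,sold=3 ship[1->2]=1 ship[0->1]=2 prod=2 -> [6 9 1]
Step 5: demand=5,sold=1 ship[1->2]=1 ship[0->1]=2 prod=2 -> [6 10 1]
Step 6: demand=5,sold=1 ship[1->2]=1 ship[0->1]=2 prod=2 -> [6 11 1]
Step 7: demand=5,sold=1 ship[1->2]=1 ship[0->1]=2 prod=2 -> [6 12 1]
Step 8: demand=5,sold=1 ship[1->2]=1 ship[0->1]=2 prod=2 -> [6 13 1]
Step 9: demand=5,sold=1 ship[1->2]=1 ship[0->1]=2 prod=2 -> [6 14 1]
Step 10: demand=5,sold=1 ship[1->2]=1 ship[0->1]=2 prod=2 -> [6 15 1]
Step 11: demand=5,sold=1 ship[1->2]=1 ship[0->1]=2 prod=2 -> [6 16 1]
Step 12: demand=5,sold=1 ship[1->2]=1 ship[0->1]=2 prod=2 -> [6 17 1]
First stockout at step 4

4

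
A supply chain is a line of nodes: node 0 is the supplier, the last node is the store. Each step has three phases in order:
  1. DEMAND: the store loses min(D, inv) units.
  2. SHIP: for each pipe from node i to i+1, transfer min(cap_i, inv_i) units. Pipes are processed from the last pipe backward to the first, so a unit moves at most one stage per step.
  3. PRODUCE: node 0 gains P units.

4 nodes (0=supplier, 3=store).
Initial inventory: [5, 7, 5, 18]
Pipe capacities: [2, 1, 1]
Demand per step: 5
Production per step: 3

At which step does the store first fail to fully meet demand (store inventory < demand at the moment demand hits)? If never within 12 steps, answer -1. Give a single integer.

Step 1: demand=5,sold=5 ship[2->3]=1 ship[1->2]=1 ship[0->1]=2 prod=3 -> [6 8 5 14]
Step 2: demand=5,sold=5 ship[2->3]=1 ship[1->2]=1 ship[0->1]=2 prod=3 -> [7 9 5 10]
Step 3: demand=5,sold=5 ship[2->3]=1 ship[1->2]=1 ship[0->1]=2 prod=3 -> [8 10 5 6]
Step 4: demand=5,sold=5 ship[2->3]=1 ship[1->2]=1 ship[0->1]=2 prod=3 -> [9 11 5 2]
Step 5: demand=5,sold=2 ship[2->3]=1 ship[1->2]=1 ship[0->1]=2 prod=3 -> [10 12 5 1]
Step 6: demand=5,sold=1 ship[2->3]=1 ship[1->2]=1 ship[0->1]=2 prod=3 -> [11 13 5 1]
Step 7: demand=5,sold=1 ship[2->3]=1 ship[1->2]=1 ship[0->1]=2 prod=3 -> [12 14 5 1]
Step 8: demand=5,sold=1 ship[2->3]=1 ship[1->2]=1 ship[0->1]=2 prod=3 -> [13 15 5 1]
Step 9: demand=5,sold=1 ship[2->3]=1 ship[1->2]=1 ship[0->1]=2 prod=3 -> [14 16 5 1]
Step 10: demand=5,sold=1 ship[2->3]=1 ship[1->2]=1 ship[0->1]=2 prod=3 -> [15 17 5 1]
Step 11: demand=5,sold=1 ship[2->3]=1 ship[1->2]=1 ship[0->1]=2 prod=3 -> [16 18 5 1]
Step 12: demand=5,sold=1 ship[2->3]=1 ship[1->2]=1 ship[0->1]=2 prod=3 -> [17 19 5 1]
First stockout at step 5

5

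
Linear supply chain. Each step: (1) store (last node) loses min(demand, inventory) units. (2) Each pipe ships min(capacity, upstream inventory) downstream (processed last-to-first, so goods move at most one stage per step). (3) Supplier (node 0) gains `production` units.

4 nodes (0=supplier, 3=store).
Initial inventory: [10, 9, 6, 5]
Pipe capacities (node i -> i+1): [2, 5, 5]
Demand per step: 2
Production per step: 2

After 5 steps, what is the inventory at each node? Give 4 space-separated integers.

Step 1: demand=2,sold=2 ship[2->3]=5 ship[1->2]=5 ship[0->1]=2 prod=2 -> inv=[10 6 6 8]
Step 2: demand=2,sold=2 ship[2->3]=5 ship[1->2]=5 ship[0->1]=2 prod=2 -> inv=[10 3 6 11]
Step 3: demand=2,sold=2 ship[2->3]=5 ship[1->2]=3 ship[0->1]=2 prod=2 -> inv=[10 2 4 14]
Step 4: demand=2,sold=2 ship[2->3]=4 ship[1->2]=2 ship[0->1]=2 prod=2 -> inv=[10 2 2 16]
Step 5: demand=2,sold=2 ship[2->3]=2 ship[1->2]=2 ship[0->1]=2 prod=2 -> inv=[10 2 2 16]

10 2 2 16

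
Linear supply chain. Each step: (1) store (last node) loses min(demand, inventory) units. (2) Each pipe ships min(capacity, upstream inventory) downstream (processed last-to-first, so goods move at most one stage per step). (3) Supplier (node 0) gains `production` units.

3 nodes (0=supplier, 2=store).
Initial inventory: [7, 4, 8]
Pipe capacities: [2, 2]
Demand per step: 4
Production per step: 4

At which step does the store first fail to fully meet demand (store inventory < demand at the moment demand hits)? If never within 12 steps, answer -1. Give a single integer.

Step 1: demand=4,sold=4 ship[1->2]=2 ship[0->1]=2 prod=4 -> [9 4 6]
Step 2: demand=4,sold=4 ship[1->2]=2 ship[0->1]=2 prod=4 -> [11 4 4]
Step 3: demand=4,sold=4 ship[1->2]=2 ship[0->1]=2 prod=4 -> [13 4 2]
Step 4: demand=4,sold=2 ship[1->2]=2 ship[0->1]=2 prod=4 -> [15 4 2]
Step 5: demand=4,sold=2 ship[1->2]=2 ship[0->1]=2 prod=4 -> [17 4 2]
Step 6: demand=4,sold=2 ship[1->2]=2 ship[0->1]=2 prod=4 -> [19 4 2]
Step 7: demand=4,sold=2 ship[1->2]=2 ship[0->1]=2 prod=4 -> [21 4 2]
Step 8: demand=4,sold=2 ship[1->2]=2 ship[0->1]=2 prod=4 -> [23 4 2]
Step 9: demand=4,sold=2 ship[1->2]=2 ship[0->1]=2 prod=4 -> [25 4 2]
Step 10: demand=4,sold=2 ship[1->2]=2 ship[0->1]=2 prod=4 -> [27 4 2]
Step 11: demand=4,sold=2 ship[1->2]=2 ship[0->1]=2 prod=4 -> [29 4 2]
Step 12: demand=4,sold=2 ship[1->2]=2 ship[0->1]=2 prod=4 -> [31 4 2]
First stockout at step 4

4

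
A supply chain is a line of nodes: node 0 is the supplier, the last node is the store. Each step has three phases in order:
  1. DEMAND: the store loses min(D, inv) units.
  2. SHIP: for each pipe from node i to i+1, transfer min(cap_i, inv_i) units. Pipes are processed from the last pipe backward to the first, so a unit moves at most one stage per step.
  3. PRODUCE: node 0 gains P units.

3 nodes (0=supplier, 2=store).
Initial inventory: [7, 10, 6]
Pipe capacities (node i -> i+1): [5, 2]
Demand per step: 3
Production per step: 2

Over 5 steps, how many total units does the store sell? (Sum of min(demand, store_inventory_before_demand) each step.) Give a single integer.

Answer: 14

Derivation:
Step 1: sold=3 (running total=3) -> [4 13 5]
Step 2: sold=3 (running total=6) -> [2 15 4]
Step 3: sold=3 (running total=9) -> [2 15 3]
Step 4: sold=3 (running total=12) -> [2 15 2]
Step 5: sold=2 (running total=14) -> [2 15 2]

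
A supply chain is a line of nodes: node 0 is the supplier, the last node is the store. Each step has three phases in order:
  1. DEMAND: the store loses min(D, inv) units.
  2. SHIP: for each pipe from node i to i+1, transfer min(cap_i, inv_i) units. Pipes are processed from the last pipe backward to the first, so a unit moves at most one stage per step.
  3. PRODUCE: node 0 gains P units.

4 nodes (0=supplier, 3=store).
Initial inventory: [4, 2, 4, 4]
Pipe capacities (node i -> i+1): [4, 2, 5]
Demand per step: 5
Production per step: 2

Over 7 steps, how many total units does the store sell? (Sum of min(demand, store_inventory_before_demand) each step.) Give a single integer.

Answer: 18

Derivation:
Step 1: sold=4 (running total=4) -> [2 4 2 4]
Step 2: sold=4 (running total=8) -> [2 4 2 2]
Step 3: sold=2 (running total=10) -> [2 4 2 2]
Step 4: sold=2 (running total=12) -> [2 4 2 2]
Step 5: sold=2 (running total=14) -> [2 4 2 2]
Step 6: sold=2 (running total=16) -> [2 4 2 2]
Step 7: sold=2 (running total=18) -> [2 4 2 2]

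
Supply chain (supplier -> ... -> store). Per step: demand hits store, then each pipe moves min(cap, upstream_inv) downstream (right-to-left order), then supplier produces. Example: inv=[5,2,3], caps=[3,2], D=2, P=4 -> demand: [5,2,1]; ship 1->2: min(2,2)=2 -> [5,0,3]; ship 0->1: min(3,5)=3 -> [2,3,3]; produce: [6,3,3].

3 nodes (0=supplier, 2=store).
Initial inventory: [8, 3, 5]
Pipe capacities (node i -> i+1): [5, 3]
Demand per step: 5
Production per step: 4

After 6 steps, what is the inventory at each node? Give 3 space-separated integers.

Step 1: demand=5,sold=5 ship[1->2]=3 ship[0->1]=5 prod=4 -> inv=[7 5 3]
Step 2: demand=5,sold=3 ship[1->2]=3 ship[0->1]=5 prod=4 -> inv=[6 7 3]
Step 3: demand=5,sold=3 ship[1->2]=3 ship[0->1]=5 prod=4 -> inv=[5 9 3]
Step 4: demand=5,sold=3 ship[1->2]=3 ship[0->1]=5 prod=4 -> inv=[4 11 3]
Step 5: demand=5,sold=3 ship[1->2]=3 ship[0->1]=4 prod=4 -> inv=[4 12 3]
Step 6: demand=5,sold=3 ship[1->2]=3 ship[0->1]=4 prod=4 -> inv=[4 13 3]

4 13 3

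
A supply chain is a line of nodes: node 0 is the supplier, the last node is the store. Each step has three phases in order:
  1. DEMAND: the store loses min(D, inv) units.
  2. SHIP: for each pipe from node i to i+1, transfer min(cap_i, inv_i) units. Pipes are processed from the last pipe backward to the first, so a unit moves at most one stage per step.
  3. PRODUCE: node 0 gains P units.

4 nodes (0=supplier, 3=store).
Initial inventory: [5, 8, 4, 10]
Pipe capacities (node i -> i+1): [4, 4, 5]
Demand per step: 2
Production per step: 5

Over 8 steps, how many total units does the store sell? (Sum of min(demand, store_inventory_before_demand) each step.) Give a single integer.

Answer: 16

Derivation:
Step 1: sold=2 (running total=2) -> [6 8 4 12]
Step 2: sold=2 (running total=4) -> [7 8 4 14]
Step 3: sold=2 (running total=6) -> [8 8 4 16]
Step 4: sold=2 (running total=8) -> [9 8 4 18]
Step 5: sold=2 (running total=10) -> [10 8 4 20]
Step 6: sold=2 (running total=12) -> [11 8 4 22]
Step 7: sold=2 (running total=14) -> [12 8 4 24]
Step 8: sold=2 (running total=16) -> [13 8 4 26]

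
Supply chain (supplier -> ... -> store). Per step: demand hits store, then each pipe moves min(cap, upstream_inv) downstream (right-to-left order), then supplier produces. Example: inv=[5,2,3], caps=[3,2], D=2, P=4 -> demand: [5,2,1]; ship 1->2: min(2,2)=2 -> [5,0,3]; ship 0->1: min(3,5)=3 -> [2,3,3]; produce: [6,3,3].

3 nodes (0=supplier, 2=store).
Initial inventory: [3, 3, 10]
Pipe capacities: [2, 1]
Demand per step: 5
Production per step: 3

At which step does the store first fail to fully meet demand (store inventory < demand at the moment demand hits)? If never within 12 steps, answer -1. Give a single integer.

Step 1: demand=5,sold=5 ship[1->2]=1 ship[0->1]=2 prod=3 -> [4 4 6]
Step 2: demand=5,sold=5 ship[1->2]=1 ship[0->1]=2 prod=3 -> [5 5 2]
Step 3: demand=5,sold=2 ship[1->2]=1 ship[0->1]=2 prod=3 -> [6 6 1]
Step 4: demand=5,sold=1 ship[1->2]=1 ship[0->1]=2 prod=3 -> [7 7 1]
Step 5: demand=5,sold=1 ship[1->2]=1 ship[0->1]=2 prod=3 -> [8 8 1]
Step 6: demand=5,sold=1 ship[1->2]=1 ship[0->1]=2 prod=3 -> [9 9 1]
Step 7: demand=5,sold=1 ship[1->2]=1 ship[0->1]=2 prod=3 -> [10 10 1]
Step 8: demand=5,sold=1 ship[1->2]=1 ship[0->1]=2 prod=3 -> [11 11 1]
Step 9: demand=5,sold=1 ship[1->2]=1 ship[0->1]=2 prod=3 -> [12 12 1]
Step 10: demand=5,sold=1 ship[1->2]=1 ship[0->1]=2 prod=3 -> [13 13 1]
Step 11: demand=5,sold=1 ship[1->2]=1 ship[0->1]=2 prod=3 -> [14 14 1]
Step 12: demand=5,sold=1 ship[1->2]=1 ship[0->1]=2 prod=3 -> [15 15 1]
First stockout at step 3

3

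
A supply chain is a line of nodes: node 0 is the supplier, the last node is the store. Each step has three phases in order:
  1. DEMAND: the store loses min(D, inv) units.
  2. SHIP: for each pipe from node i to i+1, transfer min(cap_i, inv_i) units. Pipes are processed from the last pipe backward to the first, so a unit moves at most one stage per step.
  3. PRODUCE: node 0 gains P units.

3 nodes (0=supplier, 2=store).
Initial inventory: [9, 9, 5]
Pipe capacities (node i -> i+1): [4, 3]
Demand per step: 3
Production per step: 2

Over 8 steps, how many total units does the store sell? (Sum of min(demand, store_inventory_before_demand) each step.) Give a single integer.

Answer: 24

Derivation:
Step 1: sold=3 (running total=3) -> [7 10 5]
Step 2: sold=3 (running total=6) -> [5 11 5]
Step 3: sold=3 (running total=9) -> [3 12 5]
Step 4: sold=3 (running total=12) -> [2 12 5]
Step 5: sold=3 (running total=15) -> [2 11 5]
Step 6: sold=3 (running total=18) -> [2 10 5]
Step 7: sold=3 (running total=21) -> [2 9 5]
Step 8: sold=3 (running total=24) -> [2 8 5]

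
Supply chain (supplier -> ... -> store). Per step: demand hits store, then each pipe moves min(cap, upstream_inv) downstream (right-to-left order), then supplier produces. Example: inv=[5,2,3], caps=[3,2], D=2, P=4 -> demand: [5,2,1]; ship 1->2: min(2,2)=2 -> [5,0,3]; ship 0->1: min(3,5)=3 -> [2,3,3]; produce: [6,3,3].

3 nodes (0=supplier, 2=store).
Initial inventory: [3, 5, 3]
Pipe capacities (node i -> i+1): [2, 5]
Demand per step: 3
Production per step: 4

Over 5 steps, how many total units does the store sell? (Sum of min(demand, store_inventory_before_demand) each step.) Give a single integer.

Step 1: sold=3 (running total=3) -> [5 2 5]
Step 2: sold=3 (running total=6) -> [7 2 4]
Step 3: sold=3 (running total=9) -> [9 2 3]
Step 4: sold=3 (running total=12) -> [11 2 2]
Step 5: sold=2 (running total=14) -> [13 2 2]

Answer: 14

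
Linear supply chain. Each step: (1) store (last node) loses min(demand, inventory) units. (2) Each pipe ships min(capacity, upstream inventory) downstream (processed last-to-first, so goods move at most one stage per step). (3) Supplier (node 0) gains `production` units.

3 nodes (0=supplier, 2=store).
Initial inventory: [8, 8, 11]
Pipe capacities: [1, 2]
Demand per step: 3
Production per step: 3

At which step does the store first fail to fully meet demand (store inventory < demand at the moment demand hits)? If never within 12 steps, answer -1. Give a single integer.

Step 1: demand=3,sold=3 ship[1->2]=2 ship[0->1]=1 prod=3 -> [10 7 10]
Step 2: demand=3,sold=3 ship[1->2]=2 ship[0->1]=1 prod=3 -> [12 6 9]
Step 3: demand=3,sold=3 ship[1->2]=2 ship[0->1]=1 prod=3 -> [14 5 8]
Step 4: demand=3,sold=3 ship[1->2]=2 ship[0->1]=1 prod=3 -> [16 4 7]
Step 5: demand=3,sold=3 ship[1->2]=2 ship[0->1]=1 prod=3 -> [18 3 6]
Step 6: demand=3,sold=3 ship[1->2]=2 ship[0->1]=1 prod=3 -> [20 2 5]
Step 7: demand=3,sold=3 ship[1->2]=2 ship[0->1]=1 prod=3 -> [22 1 4]
Step 8: demand=3,sold=3 ship[1->2]=1 ship[0->1]=1 prod=3 -> [24 1 2]
Step 9: demand=3,sold=2 ship[1->2]=1 ship[0->1]=1 prod=3 -> [26 1 1]
Step 10: demand=3,sold=1 ship[1->2]=1 ship[0->1]=1 prod=3 -> [28 1 1]
Step 11: demand=3,sold=1 ship[1->2]=1 ship[0->1]=1 prod=3 -> [30 1 1]
Step 12: demand=3,sold=1 ship[1->2]=1 ship[0->1]=1 prod=3 -> [32 1 1]
First stockout at step 9

9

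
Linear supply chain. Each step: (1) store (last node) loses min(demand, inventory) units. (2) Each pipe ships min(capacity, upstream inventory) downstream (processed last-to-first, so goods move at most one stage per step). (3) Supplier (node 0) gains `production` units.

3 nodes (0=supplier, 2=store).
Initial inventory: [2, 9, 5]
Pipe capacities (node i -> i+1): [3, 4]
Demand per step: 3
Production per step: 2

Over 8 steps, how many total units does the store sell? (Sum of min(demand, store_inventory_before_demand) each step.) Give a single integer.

Step 1: sold=3 (running total=3) -> [2 7 6]
Step 2: sold=3 (running total=6) -> [2 5 7]
Step 3: sold=3 (running total=9) -> [2 3 8]
Step 4: sold=3 (running total=12) -> [2 2 8]
Step 5: sold=3 (running total=15) -> [2 2 7]
Step 6: sold=3 (running total=18) -> [2 2 6]
Step 7: sold=3 (running total=21) -> [2 2 5]
Step 8: sold=3 (running total=24) -> [2 2 4]

Answer: 24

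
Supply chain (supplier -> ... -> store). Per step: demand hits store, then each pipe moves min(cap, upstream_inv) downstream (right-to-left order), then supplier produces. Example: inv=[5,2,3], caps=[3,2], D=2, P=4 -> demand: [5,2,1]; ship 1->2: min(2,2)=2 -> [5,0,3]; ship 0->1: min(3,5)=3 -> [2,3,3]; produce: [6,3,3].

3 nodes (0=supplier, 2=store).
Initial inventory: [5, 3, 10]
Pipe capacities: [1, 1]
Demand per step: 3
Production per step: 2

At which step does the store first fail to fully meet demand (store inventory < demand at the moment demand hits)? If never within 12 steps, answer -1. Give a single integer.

Step 1: demand=3,sold=3 ship[1->2]=1 ship[0->1]=1 prod=2 -> [6 3 8]
Step 2: demand=3,sold=3 ship[1->2]=1 ship[0->1]=1 prod=2 -> [7 3 6]
Step 3: demand=3,sold=3 ship[1->2]=1 ship[0->1]=1 prod=2 -> [8 3 4]
Step 4: demand=3,sold=3 ship[1->2]=1 ship[0->1]=1 prod=2 -> [9 3 2]
Step 5: demand=3,sold=2 ship[1->2]=1 ship[0->1]=1 prod=2 -> [10 3 1]
Step 6: demand=3,sold=1 ship[1->2]=1 ship[0->1]=1 prod=2 -> [11 3 1]
Step 7: demand=3,sold=1 ship[1->2]=1 ship[0->1]=1 prod=2 -> [12 3 1]
Step 8: demand=3,sold=1 ship[1->2]=1 ship[0->1]=1 prod=2 -> [13 3 1]
Step 9: demand=3,sold=1 ship[1->2]=1 ship[0->1]=1 prod=2 -> [14 3 1]
Step 10: demand=3,sold=1 ship[1->2]=1 ship[0->1]=1 prod=2 -> [15 3 1]
Step 11: demand=3,sold=1 ship[1->2]=1 ship[0->1]=1 prod=2 -> [16 3 1]
Step 12: demand=3,sold=1 ship[1->2]=1 ship[0->1]=1 prod=2 -> [17 3 1]
First stockout at step 5

5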